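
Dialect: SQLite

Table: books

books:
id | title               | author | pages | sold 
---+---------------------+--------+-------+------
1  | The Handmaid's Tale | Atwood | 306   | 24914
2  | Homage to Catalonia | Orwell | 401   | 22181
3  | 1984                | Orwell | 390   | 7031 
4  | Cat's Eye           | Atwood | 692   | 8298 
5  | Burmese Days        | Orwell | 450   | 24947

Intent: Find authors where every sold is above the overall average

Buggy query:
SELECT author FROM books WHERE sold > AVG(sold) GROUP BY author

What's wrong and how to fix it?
Bug: AVG() is an aggregate; it can't sit directly in WHERE

Fix: Use a subquery for AVG and a HAVING MIN(...) filter so the condition holds for every row in the group

Corrected query:
SELECT author FROM books GROUP BY author HAVING MIN(sold) > (SELECT AVG(sold) FROM books)

Result:
(no rows)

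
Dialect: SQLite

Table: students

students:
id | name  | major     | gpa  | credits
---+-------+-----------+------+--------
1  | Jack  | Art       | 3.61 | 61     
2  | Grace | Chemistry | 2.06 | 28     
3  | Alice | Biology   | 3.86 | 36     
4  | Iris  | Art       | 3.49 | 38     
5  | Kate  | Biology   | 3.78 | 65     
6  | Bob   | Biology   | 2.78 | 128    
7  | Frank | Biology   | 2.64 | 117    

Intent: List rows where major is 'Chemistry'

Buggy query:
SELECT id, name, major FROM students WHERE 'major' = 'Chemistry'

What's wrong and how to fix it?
Bug: 'major' in single quotes is a string literal, not the column; the comparison is literal-vs-literal and never true

Fix: Reference the column as major without single quotes

Corrected query:
SELECT id, name, major FROM students WHERE major = 'Chemistry'

Result:
id | name  | major    
---+-------+----------
2  | Grace | Chemistry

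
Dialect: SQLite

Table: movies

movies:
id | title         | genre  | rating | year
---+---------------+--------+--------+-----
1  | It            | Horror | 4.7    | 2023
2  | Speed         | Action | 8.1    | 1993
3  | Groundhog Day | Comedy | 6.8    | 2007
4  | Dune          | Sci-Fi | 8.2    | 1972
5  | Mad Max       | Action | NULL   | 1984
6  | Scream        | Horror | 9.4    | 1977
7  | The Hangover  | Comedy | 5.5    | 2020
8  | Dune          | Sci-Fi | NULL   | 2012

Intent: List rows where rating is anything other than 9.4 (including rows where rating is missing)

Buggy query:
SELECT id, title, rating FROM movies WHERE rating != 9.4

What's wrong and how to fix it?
Bug: 'rating != 9.4' is unknown when rating is NULL, so NULL rows are silently excluded

Fix: Handle NULL separately with IS NULL alongside the inequality

Corrected query:
SELECT id, title, rating FROM movies WHERE rating != 9.4 OR rating IS NULL

Result:
id | title         | rating
---+---------------+-------
1  | It            | 4.7   
2  | Speed         | 8.1   
3  | Groundhog Day | 6.8   
4  | Dune          | 8.2   
5  | Mad Max       | NULL  
7  | The Hangover  | 5.5   
8  | Dune          | NULL  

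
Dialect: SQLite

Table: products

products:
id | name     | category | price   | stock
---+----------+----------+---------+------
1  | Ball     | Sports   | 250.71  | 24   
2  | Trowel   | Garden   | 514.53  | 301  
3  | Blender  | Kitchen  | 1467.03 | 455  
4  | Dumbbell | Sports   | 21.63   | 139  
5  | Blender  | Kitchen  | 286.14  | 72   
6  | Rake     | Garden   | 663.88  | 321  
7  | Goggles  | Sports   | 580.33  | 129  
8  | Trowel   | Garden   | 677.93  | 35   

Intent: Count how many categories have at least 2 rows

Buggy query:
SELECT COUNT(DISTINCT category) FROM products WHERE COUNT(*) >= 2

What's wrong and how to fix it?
Bug: COUNT(*) cannot appear in WHERE; the per-group count doesn't exist yet

Fix: Use a subquery that GROUPs and filters with HAVING, then count its rows

Corrected query:
SELECT COUNT(*) FROM (SELECT category FROM products GROUP BY category HAVING COUNT(*) >= 2)

Result:
COUNT(*)
--------
3       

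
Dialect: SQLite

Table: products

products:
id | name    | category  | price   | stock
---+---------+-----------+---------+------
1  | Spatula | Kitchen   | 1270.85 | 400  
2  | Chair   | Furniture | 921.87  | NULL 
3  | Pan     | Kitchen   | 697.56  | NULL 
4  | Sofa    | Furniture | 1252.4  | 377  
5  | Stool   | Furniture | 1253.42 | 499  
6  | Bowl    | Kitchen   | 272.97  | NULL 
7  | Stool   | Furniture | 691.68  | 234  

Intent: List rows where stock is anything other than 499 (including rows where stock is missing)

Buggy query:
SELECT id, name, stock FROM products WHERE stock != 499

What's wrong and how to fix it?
Bug: 'stock != 499' is unknown when stock is NULL, so NULL rows are silently excluded

Fix: Add an explicit OR stock IS NULL to include the missing-value rows

Corrected query:
SELECT id, name, stock FROM products WHERE stock != 499 OR stock IS NULL

Result:
id | name    | stock
---+---------+------
1  | Spatula | 400  
2  | Chair   | NULL 
3  | Pan     | NULL 
4  | Sofa    | 377  
6  | Bowl    | NULL 
7  | Stool   | 234  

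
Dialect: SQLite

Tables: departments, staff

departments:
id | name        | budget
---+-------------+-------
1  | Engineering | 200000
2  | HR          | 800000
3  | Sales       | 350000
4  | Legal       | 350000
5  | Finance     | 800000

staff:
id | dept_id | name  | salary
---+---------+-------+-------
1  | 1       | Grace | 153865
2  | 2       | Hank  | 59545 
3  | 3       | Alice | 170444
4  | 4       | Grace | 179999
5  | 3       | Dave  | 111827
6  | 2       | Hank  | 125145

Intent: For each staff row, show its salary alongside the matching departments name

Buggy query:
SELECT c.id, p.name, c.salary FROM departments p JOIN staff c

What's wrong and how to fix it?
Bug: Missing join condition: each staff row is matched to all departments rows instead of just its own

Fix: Specify the join condition linking the foreign key to the parent id

Corrected query:
SELECT c.id, p.name, c.salary FROM departments p JOIN staff c ON c.dept_id = p.id

Result:
id | name        | salary
---+-------------+-------
1  | Engineering | 153865
2  | HR          | 59545 
3  | Sales       | 170444
4  | Legal       | 179999
5  | Sales       | 111827
6  | HR          | 125145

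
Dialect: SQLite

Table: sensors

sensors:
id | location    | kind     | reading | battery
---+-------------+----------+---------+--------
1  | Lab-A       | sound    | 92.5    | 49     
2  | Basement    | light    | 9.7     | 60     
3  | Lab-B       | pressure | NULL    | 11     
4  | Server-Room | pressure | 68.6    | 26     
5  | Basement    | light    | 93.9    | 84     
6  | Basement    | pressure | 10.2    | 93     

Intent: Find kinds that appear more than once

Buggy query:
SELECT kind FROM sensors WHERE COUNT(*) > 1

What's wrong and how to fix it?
Bug: WHERE can't reference COUNT(*); aggregates are computed after WHERE

Fix: Group first, then use HAVING for the count condition

Corrected query:
SELECT kind FROM sensors GROUP BY kind HAVING COUNT(*) > 1

Result:
kind    
--------
light   
pressure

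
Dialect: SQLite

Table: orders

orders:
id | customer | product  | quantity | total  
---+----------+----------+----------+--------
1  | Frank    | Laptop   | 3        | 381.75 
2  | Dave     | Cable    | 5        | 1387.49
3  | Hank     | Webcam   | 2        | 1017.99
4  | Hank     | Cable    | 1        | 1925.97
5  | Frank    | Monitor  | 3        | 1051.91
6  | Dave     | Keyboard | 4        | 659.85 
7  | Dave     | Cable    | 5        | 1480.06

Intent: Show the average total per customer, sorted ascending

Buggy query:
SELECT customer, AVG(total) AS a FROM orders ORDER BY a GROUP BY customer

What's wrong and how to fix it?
Bug: GROUP BY must precede ORDER BY

Fix: Move ORDER BY to the end, after GROUP BY

Corrected query:
SELECT customer, AVG(total) AS a FROM orders GROUP BY customer ORDER BY a

Result:
customer | a      
---------+--------
Frank    | 716.83 
Dave     | 1175.8 
Hank     | 1471.98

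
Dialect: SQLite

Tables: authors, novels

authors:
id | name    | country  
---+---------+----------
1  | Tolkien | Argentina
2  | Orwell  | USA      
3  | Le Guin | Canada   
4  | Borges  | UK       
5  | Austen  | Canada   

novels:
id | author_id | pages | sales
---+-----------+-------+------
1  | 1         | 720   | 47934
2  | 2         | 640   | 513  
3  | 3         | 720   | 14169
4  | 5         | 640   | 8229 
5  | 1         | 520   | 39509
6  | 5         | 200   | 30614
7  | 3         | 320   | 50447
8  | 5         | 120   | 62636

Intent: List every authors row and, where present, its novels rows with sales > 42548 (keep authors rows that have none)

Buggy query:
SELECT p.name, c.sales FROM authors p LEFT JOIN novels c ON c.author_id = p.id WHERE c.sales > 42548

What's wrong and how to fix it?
Bug: Filtering c.sales in WHERE discards the NULL rows produced by LEFT JOIN, turning it into an inner join

Fix: Put 'c.sales > 42548' in the JOIN's ON clause instead of WHERE

Corrected query:
SELECT p.name, c.sales FROM authors p LEFT JOIN novels c ON c.author_id = p.id AND c.sales > 42548

Result:
name    | sales
--------+------
Tolkien | 47934
Orwell  | NULL 
Le Guin | 50447
Borges  | NULL 
Austen  | 62636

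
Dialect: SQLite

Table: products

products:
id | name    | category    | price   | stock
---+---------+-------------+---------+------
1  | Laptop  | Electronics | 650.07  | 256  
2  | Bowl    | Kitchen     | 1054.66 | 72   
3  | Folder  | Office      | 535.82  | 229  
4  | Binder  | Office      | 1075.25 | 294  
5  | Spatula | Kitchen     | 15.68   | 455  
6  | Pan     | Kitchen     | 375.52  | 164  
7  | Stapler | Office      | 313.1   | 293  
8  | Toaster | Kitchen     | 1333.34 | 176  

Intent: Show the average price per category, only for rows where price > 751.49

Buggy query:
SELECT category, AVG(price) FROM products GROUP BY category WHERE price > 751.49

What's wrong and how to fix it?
Bug: Row-level WHERE must come before GROUP BY in the clause order

Fix: Place WHERE between FROM and GROUP BY

Corrected query:
SELECT category, AVG(price) FROM products WHERE price > 751.49 GROUP BY category

Result:
category | AVG(price)
---------+-----------
Kitchen  | 1194      
Office   | 1075.25   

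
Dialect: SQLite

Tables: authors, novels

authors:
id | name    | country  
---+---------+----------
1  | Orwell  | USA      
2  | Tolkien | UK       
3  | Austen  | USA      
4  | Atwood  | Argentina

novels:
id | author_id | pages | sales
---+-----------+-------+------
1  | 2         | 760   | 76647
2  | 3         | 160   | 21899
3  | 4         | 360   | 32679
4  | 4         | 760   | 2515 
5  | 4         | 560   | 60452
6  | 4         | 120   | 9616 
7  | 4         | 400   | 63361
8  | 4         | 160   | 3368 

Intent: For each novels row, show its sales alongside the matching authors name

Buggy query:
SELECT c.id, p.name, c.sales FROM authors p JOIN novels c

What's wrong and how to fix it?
Bug: JOIN with no ON clause produces a cartesian product; every novels row pairs with every authors row

Fix: Add ON c.author_id = p.id to the JOIN

Corrected query:
SELECT c.id, p.name, c.sales FROM authors p JOIN novels c ON c.author_id = p.id

Result:
id | name    | sales
---+---------+------
1  | Tolkien | 76647
2  | Austen  | 21899
3  | Atwood  | 32679
4  | Atwood  | 2515 
5  | Atwood  | 60452
6  | Atwood  | 9616 
7  | Atwood  | 63361
8  | Atwood  | 3368 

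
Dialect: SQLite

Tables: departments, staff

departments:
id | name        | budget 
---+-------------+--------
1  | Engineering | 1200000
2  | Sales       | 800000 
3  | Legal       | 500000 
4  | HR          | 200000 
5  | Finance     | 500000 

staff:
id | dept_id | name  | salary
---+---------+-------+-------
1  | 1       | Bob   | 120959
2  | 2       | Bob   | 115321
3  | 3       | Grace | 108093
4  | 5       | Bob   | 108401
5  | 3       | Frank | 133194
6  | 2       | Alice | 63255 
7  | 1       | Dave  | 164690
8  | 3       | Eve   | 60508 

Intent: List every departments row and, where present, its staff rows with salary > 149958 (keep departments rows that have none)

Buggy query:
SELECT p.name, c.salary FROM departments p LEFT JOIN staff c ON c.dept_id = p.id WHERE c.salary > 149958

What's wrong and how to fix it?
Bug: A WHERE condition on the right-hand table after LEFT JOIN drops unmatched parents

Fix: Move the right-table condition into the ON clause so unmatched parents are kept

Corrected query:
SELECT p.name, c.salary FROM departments p LEFT JOIN staff c ON c.dept_id = p.id AND c.salary > 149958

Result:
name        | salary
------------+-------
Engineering | 164690
Sales       | NULL  
Legal       | NULL  
HR          | NULL  
Finance     | NULL  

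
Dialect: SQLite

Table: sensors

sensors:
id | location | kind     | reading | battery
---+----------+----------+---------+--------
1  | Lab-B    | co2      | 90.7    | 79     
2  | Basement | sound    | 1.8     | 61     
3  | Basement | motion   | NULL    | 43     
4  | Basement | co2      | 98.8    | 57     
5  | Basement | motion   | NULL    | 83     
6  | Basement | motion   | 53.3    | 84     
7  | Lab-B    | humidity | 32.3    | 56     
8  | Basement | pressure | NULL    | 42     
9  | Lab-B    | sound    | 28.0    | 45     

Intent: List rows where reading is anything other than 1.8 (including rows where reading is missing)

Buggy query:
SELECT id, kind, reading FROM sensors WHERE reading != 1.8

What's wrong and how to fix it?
Bug: 'reading != 1.8' is unknown when reading is NULL, so NULL rows are silently excluded

Fix: Handle NULL separately with IS NULL alongside the inequality

Corrected query:
SELECT id, kind, reading FROM sensors WHERE reading != 1.8 OR reading IS NULL

Result:
id | kind     | reading
---+----------+--------
1  | co2      | 90.7   
3  | motion   | NULL   
4  | co2      | 98.8   
5  | motion   | NULL   
6  | motion   | 53.3   
7  | humidity | 32.3   
8  | pressure | NULL   
9  | sound    | 28     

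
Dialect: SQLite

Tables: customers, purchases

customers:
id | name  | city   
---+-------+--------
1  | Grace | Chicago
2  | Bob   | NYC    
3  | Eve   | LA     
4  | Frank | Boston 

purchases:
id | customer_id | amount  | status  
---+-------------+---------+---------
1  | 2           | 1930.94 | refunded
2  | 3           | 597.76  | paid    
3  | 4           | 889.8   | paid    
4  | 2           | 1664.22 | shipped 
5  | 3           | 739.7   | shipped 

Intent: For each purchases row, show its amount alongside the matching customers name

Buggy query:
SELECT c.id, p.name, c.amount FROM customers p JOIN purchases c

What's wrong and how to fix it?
Bug: JOIN with no ON clause produces a cartesian product; every purchases row pairs with every customers row

Fix: Specify the join condition linking the foreign key to the parent id

Corrected query:
SELECT c.id, p.name, c.amount FROM customers p JOIN purchases c ON c.customer_id = p.id

Result:
id | name  | amount 
---+-------+--------
1  | Bob   | 1930.94
2  | Eve   | 597.76 
3  | Frank | 889.8  
4  | Bob   | 1664.22
5  | Eve   | 739.7  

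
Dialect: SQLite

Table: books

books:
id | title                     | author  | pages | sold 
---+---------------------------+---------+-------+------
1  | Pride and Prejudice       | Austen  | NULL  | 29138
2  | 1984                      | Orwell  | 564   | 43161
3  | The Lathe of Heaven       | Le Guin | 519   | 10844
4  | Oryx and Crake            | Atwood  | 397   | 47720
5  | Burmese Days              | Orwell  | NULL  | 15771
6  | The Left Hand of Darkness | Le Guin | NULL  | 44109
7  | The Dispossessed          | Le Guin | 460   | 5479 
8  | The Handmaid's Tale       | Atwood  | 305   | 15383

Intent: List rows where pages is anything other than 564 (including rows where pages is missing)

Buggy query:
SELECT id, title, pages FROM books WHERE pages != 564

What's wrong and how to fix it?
Bug: Inequality against NULL is unknown, not true; rows with NULL are dropped

Fix: Handle NULL separately with IS NULL alongside the inequality

Corrected query:
SELECT id, title, pages FROM books WHERE pages != 564 OR pages IS NULL

Result:
id | title                     | pages
---+---------------------------+------
1  | Pride and Prejudice       | NULL 
3  | The Lathe of Heaven       | 519  
4  | Oryx and Crake            | 397  
5  | Burmese Days              | NULL 
6  | The Left Hand of Darkness | NULL 
7  | The Dispossessed          | 460  
8  | The Handmaid's Tale       | 305  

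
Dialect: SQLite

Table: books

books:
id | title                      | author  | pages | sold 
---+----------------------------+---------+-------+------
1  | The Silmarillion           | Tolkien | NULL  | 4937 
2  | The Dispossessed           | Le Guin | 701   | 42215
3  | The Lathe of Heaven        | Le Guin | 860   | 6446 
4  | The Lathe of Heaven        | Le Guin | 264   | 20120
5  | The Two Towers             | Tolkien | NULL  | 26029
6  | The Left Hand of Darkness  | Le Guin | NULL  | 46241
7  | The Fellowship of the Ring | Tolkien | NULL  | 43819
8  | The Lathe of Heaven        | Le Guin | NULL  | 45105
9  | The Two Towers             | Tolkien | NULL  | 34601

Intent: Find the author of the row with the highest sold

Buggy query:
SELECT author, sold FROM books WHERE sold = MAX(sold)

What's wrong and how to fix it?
Bug: MAX(sold) is an aggregate and cannot be used directly in WHERE

Fix: Wrap MAX in a scalar subquery so WHERE compares against a single value

Corrected query:
SELECT author, sold FROM books WHERE sold = (SELECT MAX(sold) FROM books)

Result:
author  | sold 
--------+------
Le Guin | 46241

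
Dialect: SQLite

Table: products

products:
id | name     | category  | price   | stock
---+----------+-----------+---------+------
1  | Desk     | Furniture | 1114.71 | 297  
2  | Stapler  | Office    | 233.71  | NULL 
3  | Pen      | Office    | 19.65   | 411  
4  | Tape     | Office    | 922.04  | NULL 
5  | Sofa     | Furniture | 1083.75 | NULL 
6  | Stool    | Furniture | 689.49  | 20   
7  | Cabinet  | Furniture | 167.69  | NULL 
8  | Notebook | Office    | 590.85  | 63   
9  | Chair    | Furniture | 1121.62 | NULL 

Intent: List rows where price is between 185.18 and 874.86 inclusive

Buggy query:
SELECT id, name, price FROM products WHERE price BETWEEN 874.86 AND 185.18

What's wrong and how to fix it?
Bug: The bounds are reversed; BETWEEN a AND b requires a <= b to match anything

Fix: Write BETWEEN 185.18 AND 874.86

Corrected query:
SELECT id, name, price FROM products WHERE price BETWEEN 185.18 AND 874.86

Result:
id | name     | price 
---+----------+-------
2  | Stapler  | 233.71
6  | Stool    | 689.49
8  | Notebook | 590.85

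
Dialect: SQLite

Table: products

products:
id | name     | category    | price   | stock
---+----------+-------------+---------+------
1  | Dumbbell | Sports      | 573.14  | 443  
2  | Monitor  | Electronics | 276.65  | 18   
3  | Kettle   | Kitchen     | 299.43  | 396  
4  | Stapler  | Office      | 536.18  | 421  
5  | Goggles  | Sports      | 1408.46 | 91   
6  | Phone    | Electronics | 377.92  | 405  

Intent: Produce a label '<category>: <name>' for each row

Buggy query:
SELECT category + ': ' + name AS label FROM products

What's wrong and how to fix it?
Bug: '+' is numeric addition; on text columns SQLite converts them to 0 instead of concatenating

Fix: Use the || operator for string concatenation

Corrected query:
SELECT category || ': ' || name AS label FROM products

Result:
label               
--------------------
Sports: Dumbbell    
Electronics: Monitor
Kitchen: Kettle     
Office: Stapler     
Sports: Goggles     
Electronics: Phone  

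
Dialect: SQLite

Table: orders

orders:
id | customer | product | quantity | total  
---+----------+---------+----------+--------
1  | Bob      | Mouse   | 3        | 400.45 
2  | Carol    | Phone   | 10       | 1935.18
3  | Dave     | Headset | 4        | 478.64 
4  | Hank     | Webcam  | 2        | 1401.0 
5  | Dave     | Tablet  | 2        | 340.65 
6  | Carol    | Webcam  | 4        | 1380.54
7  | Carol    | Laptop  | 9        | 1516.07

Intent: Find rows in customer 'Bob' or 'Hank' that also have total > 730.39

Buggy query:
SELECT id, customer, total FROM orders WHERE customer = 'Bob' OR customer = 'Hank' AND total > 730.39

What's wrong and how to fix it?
Bug: Without parentheses, AND is evaluated before OR, so the total filter only applies to the 'Hank' branch

Fix: Group the OR with parentheses (or use IN), then AND the threshold

Corrected query:
SELECT id, customer, total FROM orders WHERE (customer = 'Bob' OR customer = 'Hank') AND total > 730.39

Result:
id | customer | total
---+----------+------
4  | Hank     | 1401 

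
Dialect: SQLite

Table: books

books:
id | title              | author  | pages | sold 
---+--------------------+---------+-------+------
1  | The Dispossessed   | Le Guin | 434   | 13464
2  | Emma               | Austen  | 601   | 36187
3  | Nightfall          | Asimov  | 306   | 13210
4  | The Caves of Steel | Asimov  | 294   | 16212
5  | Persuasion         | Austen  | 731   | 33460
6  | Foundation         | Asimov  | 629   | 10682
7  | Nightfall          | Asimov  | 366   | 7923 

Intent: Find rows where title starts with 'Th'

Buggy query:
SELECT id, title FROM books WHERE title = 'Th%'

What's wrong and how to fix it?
Bug: '=' compares the literal string including the % character; pattern matching needs LIKE

Fix: Replace '=' with LIKE so 'Th%' is treated as a pattern

Corrected query:
SELECT id, title FROM books WHERE title LIKE 'Th%'

Result:
id | title             
---+-------------------
1  | The Dispossessed  
4  | The Caves of Steel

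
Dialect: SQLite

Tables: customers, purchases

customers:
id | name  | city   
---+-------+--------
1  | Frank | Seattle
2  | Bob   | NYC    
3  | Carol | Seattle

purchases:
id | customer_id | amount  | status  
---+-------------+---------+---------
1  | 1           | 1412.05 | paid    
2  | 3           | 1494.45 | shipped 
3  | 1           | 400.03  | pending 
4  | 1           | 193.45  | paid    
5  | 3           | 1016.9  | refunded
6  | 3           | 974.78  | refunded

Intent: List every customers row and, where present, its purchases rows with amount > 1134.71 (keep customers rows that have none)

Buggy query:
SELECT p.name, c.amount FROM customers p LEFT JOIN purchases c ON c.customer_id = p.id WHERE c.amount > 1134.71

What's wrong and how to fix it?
Bug: Filtering c.amount in WHERE discards the NULL rows produced by LEFT JOIN, turning it into an inner join

Fix: Move the right-table condition into the ON clause so unmatched parents are kept

Corrected query:
SELECT p.name, c.amount FROM customers p LEFT JOIN purchases c ON c.customer_id = p.id AND c.amount > 1134.71

Result:
name  | amount 
------+--------
Frank | 1412.05
Bob   | NULL   
Carol | 1494.45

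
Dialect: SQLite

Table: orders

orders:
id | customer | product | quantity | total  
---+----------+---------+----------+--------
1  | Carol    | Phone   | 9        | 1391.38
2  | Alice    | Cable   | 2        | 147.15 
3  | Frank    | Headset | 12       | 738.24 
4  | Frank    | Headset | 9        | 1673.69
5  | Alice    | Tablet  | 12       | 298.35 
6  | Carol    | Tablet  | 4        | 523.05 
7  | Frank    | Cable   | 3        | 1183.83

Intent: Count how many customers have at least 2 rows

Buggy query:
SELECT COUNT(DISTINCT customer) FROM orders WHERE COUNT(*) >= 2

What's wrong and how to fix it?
Bug: WHERE filters individual rows, not groups, so a group-level COUNT is invalid there

Fix: Use a subquery that GROUPs and filters with HAVING, then count its rows

Corrected query:
SELECT COUNT(*) FROM (SELECT customer FROM orders GROUP BY customer HAVING COUNT(*) >= 2)

Result:
COUNT(*)
--------
3       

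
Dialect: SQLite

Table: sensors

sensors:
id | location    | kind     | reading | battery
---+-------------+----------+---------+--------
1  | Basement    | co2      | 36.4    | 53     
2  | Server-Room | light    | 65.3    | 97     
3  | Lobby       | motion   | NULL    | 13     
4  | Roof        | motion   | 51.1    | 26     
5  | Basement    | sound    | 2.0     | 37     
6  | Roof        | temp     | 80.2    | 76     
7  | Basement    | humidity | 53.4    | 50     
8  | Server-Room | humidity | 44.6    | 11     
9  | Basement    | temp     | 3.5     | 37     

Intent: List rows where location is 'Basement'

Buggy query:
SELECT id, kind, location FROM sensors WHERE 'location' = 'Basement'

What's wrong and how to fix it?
Bug: Single quotes denote string literals in SQL; the column name is being compared as a constant string

Fix: Reference the column as location without single quotes

Corrected query:
SELECT id, kind, location FROM sensors WHERE location = 'Basement'

Result:
id | kind     | location
---+----------+---------
1  | co2      | Basement
5  | sound    | Basement
7  | humidity | Basement
9  | temp     | Basement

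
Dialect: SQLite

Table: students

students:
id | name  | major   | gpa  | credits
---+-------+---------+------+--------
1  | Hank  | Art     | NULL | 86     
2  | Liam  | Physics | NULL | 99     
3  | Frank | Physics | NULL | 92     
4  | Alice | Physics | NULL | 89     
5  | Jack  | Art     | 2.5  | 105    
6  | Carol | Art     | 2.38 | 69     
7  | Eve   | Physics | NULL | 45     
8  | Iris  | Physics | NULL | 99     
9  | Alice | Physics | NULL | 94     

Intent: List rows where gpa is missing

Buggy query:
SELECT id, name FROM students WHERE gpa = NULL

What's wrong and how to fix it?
Bug: Comparing to NULL with '=' never matches; NULL = NULL is unknown, not true

Fix: Use IS NULL to test for NULL

Corrected query:
SELECT id, name FROM students WHERE gpa IS NULL

Result:
id | name 
---+------
1  | Hank 
2  | Liam 
3  | Frank
4  | Alice
7  | Eve  
8  | Iris 
9  | Alice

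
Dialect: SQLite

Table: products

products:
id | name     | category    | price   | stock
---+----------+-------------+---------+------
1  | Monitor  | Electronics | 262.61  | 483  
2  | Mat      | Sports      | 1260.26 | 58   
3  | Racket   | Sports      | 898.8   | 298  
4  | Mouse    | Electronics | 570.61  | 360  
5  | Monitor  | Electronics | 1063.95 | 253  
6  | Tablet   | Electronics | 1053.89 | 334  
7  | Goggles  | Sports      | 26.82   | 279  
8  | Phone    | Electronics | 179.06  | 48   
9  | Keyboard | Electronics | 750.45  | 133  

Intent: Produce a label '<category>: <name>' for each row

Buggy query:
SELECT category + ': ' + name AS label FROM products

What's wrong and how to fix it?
Bug: '+' is numeric addition; on text columns SQLite converts them to 0 instead of concatenating

Fix: Use the || operator for string concatenation

Corrected query:
SELECT category || ': ' || name AS label FROM products

Result:
label                
---------------------
Electronics: Monitor 
Sports: Mat          
Sports: Racket       
Electronics: Mouse   
Electronics: Monitor 
Electronics: Tablet  
Sports: Goggles      
Electronics: Phone   
Electronics: Keyboard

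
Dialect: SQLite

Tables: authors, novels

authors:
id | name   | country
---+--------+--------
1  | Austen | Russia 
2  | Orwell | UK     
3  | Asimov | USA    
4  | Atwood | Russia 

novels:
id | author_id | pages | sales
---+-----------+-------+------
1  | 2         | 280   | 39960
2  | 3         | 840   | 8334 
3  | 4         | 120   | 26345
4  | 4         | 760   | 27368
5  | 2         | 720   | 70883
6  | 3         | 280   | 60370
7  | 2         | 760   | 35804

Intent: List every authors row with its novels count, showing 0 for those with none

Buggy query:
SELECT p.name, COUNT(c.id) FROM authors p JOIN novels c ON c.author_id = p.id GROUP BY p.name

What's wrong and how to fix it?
Bug: INNER JOIN drops authors rows that have no matching novels rows

Fix: Use LEFT JOIN so parents without children still appear (COUNT(c.id) gives 0)

Corrected query:
SELECT p.name, COUNT(c.id) FROM authors p LEFT JOIN novels c ON c.author_id = p.id GROUP BY p.name

Result:
name   | COUNT(c.id)
-------+------------
Asimov | 2          
Atwood | 2          
Austen | 0          
Orwell | 3          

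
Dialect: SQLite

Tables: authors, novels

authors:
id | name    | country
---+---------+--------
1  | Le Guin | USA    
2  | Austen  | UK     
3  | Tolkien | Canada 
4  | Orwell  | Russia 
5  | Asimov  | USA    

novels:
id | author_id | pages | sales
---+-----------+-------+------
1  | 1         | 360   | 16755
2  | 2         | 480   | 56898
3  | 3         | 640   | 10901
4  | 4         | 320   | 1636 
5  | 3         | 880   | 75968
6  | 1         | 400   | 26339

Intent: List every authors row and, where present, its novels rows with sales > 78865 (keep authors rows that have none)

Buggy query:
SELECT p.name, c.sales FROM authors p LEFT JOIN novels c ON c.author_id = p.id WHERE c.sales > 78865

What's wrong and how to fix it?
Bug: Filtering c.sales in WHERE discards the NULL rows produced by LEFT JOIN, turning it into an inner join

Fix: Put 'c.sales > 78865' in the JOIN's ON clause instead of WHERE

Corrected query:
SELECT p.name, c.sales FROM authors p LEFT JOIN novels c ON c.author_id = p.id AND c.sales > 78865

Result:
name    | sales
--------+------
Le Guin | NULL 
Austen  | NULL 
Tolkien | NULL 
Orwell  | NULL 
Asimov  | NULL 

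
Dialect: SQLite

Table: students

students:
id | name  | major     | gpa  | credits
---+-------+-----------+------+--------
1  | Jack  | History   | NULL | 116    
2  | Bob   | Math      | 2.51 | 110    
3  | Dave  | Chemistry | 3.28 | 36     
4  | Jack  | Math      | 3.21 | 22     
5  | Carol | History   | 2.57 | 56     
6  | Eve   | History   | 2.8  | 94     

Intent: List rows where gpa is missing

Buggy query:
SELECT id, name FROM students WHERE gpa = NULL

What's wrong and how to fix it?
Bug: '= NULL' is always unknown in SQL three-valued logic, so no rows match

Fix: Use IS NULL to test for NULL

Corrected query:
SELECT id, name FROM students WHERE gpa IS NULL

Result:
id | name
---+-----
1  | Jack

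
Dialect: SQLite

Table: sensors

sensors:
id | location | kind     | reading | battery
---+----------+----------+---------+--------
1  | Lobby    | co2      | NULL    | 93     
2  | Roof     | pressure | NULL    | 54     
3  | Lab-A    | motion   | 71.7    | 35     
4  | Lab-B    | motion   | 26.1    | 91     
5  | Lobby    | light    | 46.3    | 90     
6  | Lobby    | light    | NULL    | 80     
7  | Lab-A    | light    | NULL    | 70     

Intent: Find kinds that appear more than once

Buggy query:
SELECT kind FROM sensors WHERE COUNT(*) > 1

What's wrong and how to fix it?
Bug: WHERE can't reference COUNT(*); aggregates are computed after WHERE

Fix: GROUP BY kind, then filter groups with HAVING COUNT(*) > 1

Corrected query:
SELECT kind FROM sensors GROUP BY kind HAVING COUNT(*) > 1

Result:
kind  
------
light 
motion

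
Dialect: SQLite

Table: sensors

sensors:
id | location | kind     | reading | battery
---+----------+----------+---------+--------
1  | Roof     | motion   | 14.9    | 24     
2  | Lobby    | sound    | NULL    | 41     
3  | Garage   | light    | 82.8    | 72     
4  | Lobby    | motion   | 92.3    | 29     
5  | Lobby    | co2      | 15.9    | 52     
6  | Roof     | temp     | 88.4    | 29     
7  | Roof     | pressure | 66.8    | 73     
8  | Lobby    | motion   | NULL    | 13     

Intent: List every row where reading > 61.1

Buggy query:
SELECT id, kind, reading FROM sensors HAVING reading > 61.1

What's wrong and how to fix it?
Bug: HAVING filters the output of aggregation, but this query has no GROUP BY and no aggregate functions, so SQLite rejects it (HAVING clause on a non-aggregate query); the condition here is per row

Fix: Replace HAVING with WHERE since the condition applies to individual rows

Corrected query:
SELECT id, kind, reading FROM sensors WHERE reading > 61.1

Result:
id | kind     | reading
---+----------+--------
3  | light    | 82.8   
4  | motion   | 92.3   
6  | temp     | 88.4   
7  | pressure | 66.8   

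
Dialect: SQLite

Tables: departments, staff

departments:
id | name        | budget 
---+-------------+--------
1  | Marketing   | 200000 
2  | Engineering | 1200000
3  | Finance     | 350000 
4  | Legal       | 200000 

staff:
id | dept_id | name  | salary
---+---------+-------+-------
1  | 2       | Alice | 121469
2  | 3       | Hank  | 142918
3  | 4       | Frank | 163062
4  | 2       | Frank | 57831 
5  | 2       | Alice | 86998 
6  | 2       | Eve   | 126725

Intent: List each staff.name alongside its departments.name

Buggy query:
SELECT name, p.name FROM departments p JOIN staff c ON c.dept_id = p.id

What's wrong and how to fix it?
Bug: 'name' exists in both joined tables, so the database can't tell which one is meant

Fix: Qualify the column with its table alias (c.name)

Corrected query:
SELECT c.name, p.name FROM departments p JOIN staff c ON c.dept_id = p.id

Result:
name  | name       
------+------------
Alice | Engineering
Hank  | Finance    
Frank | Legal      
Frank | Engineering
Alice | Engineering
Eve   | Engineering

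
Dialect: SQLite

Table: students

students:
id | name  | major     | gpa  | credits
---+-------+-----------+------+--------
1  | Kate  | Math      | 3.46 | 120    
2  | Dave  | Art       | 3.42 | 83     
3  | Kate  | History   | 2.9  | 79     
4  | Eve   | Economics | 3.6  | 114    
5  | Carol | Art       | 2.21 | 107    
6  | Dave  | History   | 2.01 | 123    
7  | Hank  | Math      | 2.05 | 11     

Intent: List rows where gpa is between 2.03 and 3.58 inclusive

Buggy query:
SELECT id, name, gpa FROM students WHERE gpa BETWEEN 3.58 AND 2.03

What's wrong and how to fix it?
Bug: The bounds are reversed; BETWEEN a AND b requires a <= b to match anything

Fix: Swap the bounds so the smaller value comes first

Corrected query:
SELECT id, name, gpa FROM students WHERE gpa BETWEEN 2.03 AND 3.58

Result:
id | name  | gpa 
---+-------+-----
1  | Kate  | 3.46
2  | Dave  | 3.42
3  | Kate  | 2.9 
5  | Carol | 2.21
7  | Hank  | 2.05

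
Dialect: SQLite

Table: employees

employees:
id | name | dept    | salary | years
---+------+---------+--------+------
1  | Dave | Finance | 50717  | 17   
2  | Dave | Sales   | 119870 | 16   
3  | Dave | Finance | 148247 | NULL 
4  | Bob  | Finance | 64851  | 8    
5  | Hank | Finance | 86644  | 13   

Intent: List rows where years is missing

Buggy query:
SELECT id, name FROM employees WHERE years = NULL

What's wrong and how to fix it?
Bug: '= NULL' is always unknown in SQL three-valued logic, so no rows match

Fix: Replace '= NULL' with 'IS NULL'

Corrected query:
SELECT id, name FROM employees WHERE years IS NULL

Result:
id | name
---+-----
3  | Dave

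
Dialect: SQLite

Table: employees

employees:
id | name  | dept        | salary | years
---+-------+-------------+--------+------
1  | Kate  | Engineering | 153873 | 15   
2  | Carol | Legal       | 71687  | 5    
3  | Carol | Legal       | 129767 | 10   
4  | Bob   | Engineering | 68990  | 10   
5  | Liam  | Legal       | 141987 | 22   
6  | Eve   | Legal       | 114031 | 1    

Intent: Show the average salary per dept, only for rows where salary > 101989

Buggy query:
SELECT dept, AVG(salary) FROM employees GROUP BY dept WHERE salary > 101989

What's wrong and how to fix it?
Bug: WHERE cannot follow GROUP BY

Fix: Place WHERE between FROM and GROUP BY

Corrected query:
SELECT dept, AVG(salary) FROM employees WHERE salary > 101989 GROUP BY dept

Result:
dept        | AVG(salary)
------------+------------
Engineering | 153873     
Legal       | 128595     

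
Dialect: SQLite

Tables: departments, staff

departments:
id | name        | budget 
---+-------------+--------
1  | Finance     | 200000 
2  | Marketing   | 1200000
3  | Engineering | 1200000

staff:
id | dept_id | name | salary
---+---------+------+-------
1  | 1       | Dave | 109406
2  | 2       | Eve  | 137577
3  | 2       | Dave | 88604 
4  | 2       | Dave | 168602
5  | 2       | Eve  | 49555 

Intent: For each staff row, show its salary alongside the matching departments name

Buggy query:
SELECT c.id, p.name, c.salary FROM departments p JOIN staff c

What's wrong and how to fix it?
Bug: JOIN with no ON clause produces a cartesian product; every staff row pairs with every departments row

Fix: Specify the join condition linking the foreign key to the parent id

Corrected query:
SELECT c.id, p.name, c.salary FROM departments p JOIN staff c ON c.dept_id = p.id

Result:
id | name      | salary
---+-----------+-------
1  | Finance   | 109406
2  | Marketing | 137577
3  | Marketing | 88604 
4  | Marketing | 168602
5  | Marketing | 49555 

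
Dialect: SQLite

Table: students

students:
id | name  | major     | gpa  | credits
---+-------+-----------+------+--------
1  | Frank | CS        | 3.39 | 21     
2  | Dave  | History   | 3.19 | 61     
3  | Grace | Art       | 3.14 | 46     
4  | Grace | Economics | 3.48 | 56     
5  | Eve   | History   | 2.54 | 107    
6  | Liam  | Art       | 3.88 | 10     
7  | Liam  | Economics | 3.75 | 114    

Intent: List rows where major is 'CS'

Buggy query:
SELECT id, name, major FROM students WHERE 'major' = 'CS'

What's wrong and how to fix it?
Bug: 'major' in single quotes is a string literal, not the column; the comparison is literal-vs-literal and never true

Fix: Remove the quotes around the column name (or use double quotes for an identifier)

Corrected query:
SELECT id, name, major FROM students WHERE major = 'CS'

Result:
id | name  | major
---+-------+------
1  | Frank | CS   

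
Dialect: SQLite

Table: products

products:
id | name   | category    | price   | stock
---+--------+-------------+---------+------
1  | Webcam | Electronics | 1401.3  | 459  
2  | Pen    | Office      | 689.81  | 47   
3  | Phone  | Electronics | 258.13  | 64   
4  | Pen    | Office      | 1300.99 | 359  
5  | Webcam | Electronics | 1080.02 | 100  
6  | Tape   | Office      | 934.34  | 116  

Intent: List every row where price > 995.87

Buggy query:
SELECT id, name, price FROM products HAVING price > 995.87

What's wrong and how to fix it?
Bug: This is a non-aggregate query (no GROUP BY, no aggregates), so in SQLite the HAVING clause is invalid here; a row-level condition belongs in WHERE

Fix: Replace HAVING with WHERE since the condition applies to individual rows

Corrected query:
SELECT id, name, price FROM products WHERE price > 995.87

Result:
id | name   | price  
---+--------+--------
1  | Webcam | 1401.3 
4  | Pen    | 1300.99
5  | Webcam | 1080.02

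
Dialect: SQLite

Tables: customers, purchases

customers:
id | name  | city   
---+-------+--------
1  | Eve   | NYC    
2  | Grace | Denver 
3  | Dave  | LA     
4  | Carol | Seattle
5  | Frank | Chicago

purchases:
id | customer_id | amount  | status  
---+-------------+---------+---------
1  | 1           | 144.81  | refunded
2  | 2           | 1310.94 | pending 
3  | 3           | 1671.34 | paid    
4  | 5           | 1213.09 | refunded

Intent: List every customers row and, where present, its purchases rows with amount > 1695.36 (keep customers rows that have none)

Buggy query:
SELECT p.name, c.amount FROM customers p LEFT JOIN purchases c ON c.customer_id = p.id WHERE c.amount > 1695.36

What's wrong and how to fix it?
Bug: A WHERE condition on the right-hand table after LEFT JOIN drops unmatched parents

Fix: Move the right-table condition into the ON clause so unmatched parents are kept

Corrected query:
SELECT p.name, c.amount FROM customers p LEFT JOIN purchases c ON c.customer_id = p.id AND c.amount > 1695.36

Result:
name  | amount
------+-------
Eve   | NULL  
Grace | NULL  
Dave  | NULL  
Carol | NULL  
Frank | NULL  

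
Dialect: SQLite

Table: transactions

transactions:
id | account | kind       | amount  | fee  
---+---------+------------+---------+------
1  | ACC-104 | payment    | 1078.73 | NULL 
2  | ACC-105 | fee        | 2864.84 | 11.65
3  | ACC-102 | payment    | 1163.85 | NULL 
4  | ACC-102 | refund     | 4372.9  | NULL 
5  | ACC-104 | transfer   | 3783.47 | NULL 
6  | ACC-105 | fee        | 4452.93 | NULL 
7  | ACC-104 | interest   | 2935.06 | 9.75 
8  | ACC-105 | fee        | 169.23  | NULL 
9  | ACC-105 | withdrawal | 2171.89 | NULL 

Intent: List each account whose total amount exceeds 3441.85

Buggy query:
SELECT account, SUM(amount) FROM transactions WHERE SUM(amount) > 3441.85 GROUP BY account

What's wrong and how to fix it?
Bug: Aggregate functions cannot appear in a WHERE clause

Fix: Move the aggregate condition to a HAVING clause

Corrected query:
SELECT account, SUM(amount) FROM transactions GROUP BY account HAVING SUM(amount) > 3441.85

Result:
account | SUM(amount)
--------+------------
ACC-102 | 5536.75    
ACC-104 | 7797.26    
ACC-105 | 9658.89    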